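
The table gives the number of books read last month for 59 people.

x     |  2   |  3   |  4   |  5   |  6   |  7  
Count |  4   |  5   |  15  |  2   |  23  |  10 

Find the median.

Cumulative frequencies: 4, 9, 24, 26, 49, 59
n = 59, so the median is the value in position (n+1)/2 = 30.
Position 30 falls at value 6.

6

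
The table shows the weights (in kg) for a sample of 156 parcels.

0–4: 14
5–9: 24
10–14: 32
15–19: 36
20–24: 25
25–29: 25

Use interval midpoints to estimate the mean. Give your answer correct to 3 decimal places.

15.494

Midpoints: 2, 7, 12, 17, 22, 27
Σfm = 14×2 + 24×7 + 32×12 + 36×17 + 25×22 + 25×27 = 2417
n = Σf = 156
Mean = 2417 / 156 = 15.4936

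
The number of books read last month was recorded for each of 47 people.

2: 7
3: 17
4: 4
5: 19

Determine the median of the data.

3

Cumulative frequencies: 7, 24, 28, 47
n = 47, so the median is the value in position (n+1)/2 = 24.
Position 24 falls at value 3.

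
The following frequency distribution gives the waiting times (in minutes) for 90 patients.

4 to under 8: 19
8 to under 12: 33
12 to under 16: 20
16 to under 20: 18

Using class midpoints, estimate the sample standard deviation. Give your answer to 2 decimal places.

Midpoints: 6, 10, 14, 18
n = 90, Σfm = 1048, mean = 11.6444
Σfm² = 13736
Σf(m − x̄)² = Σfm² − (Σfm)²/n = 13736 − 1048²/90 = 1532.6222
Sample variance = 1532.6222 / 89 = 17.2205
Standard deviation = √17.2205 = 4.1498

4.15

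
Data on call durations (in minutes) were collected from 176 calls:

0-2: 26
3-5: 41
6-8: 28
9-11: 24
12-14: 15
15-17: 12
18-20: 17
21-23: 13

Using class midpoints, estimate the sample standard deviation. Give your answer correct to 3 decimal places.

6.565

Midpoints: 1, 4, 7, 10, 13, 16, 19, 22
n = 176, Σfm = 1622, mean = 9.2159
Σfm² = 22490
Σf(m − x̄)² = Σfm² − (Σfm)²/n = 22490 − 1622²/176 = 7541.7955
Sample variance = 7541.7955 / 175 = 43.0960
Standard deviation = √43.0960 = 6.5648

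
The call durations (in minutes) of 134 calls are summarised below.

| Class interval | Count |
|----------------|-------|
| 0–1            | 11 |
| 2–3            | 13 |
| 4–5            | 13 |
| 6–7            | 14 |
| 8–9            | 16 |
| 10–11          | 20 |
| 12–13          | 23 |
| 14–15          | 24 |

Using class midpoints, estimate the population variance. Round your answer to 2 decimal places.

20.46

Midpoints: 0.5, 2.5, 4.5, 6.5, 8.5, 10.5, 12.5, 14.5
n = 134, Σfm = 1169, mean = 8.7239
Σfm² = 12939.5
Σf(m − x̄)² = Σfm² − (Σfm)²/n = 12939.5 − 1169²/134 = 2741.2836
Population variance = 2741.2836 / 134 = 20.4573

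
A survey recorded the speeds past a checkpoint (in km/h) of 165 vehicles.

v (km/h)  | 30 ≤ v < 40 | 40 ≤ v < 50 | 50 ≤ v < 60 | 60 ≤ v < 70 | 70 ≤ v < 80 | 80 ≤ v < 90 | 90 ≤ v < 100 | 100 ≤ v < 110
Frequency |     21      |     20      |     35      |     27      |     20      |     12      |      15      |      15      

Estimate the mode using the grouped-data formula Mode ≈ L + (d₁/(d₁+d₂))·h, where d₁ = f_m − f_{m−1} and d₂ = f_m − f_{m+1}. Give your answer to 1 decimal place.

56.5

Modal class: 50 ≤ v < 60 (highest frequency 35).
d₁ = 35 − 20 = 15, d₂ = 35 − 27 = 8
Mode ≈ 50 + (15/(15+8)) × 10 = 50 + 6.5217 = 56.5217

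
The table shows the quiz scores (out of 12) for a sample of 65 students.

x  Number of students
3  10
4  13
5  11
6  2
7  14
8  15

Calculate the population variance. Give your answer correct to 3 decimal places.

3.367

Values: 3, 4, 5, 6, 7, 8
n = 65, Σfx = 367, mean = 5.6462
Σfx² = 2291
Σf(x − x̄)² = Σfx² − (Σfx)²/n = 2291 − 367²/65 = 218.8615
Population variance = 218.8615 / 65 = 3.3671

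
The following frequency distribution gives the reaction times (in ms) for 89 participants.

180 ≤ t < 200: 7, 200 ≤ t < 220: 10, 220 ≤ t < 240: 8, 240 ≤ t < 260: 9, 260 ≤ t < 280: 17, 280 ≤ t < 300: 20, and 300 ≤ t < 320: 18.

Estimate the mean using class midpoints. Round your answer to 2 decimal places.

263.93

Midpoints: 190, 210, 230, 250, 270, 290, 310
Σfm = 7×190 + 10×210 + 8×230 + 9×250 + 17×270 + 20×290 + 18×310 = 23490
n = Σf = 89
Mean = 23490 / 89 = 263.9326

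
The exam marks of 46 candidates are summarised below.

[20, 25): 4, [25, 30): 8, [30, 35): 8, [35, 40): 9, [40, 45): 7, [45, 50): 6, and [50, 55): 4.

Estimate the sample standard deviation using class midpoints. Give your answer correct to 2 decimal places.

8.90

Midpoints: 22.5, 27.5, 32.5, 37.5, 42.5, 47.5, 52.5
n = 46, Σfm = 1700, mean = 36.9565
Σfm² = 66387.5
Σf(m − x̄)² = Σfm² − (Σfm)²/n = 66387.5 − 1700²/46 = 3561.4130
Sample variance = 3561.4130 / 45 = 79.1425
Standard deviation = √79.1425 = 8.8962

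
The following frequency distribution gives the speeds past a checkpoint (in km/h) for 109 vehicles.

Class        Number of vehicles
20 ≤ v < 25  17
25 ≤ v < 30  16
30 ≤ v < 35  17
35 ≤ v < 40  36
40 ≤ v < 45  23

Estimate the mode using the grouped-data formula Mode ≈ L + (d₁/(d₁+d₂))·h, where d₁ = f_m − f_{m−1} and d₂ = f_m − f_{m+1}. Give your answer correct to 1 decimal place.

38.0

Modal class: 35 ≤ v < 40 (highest frequency 36).
d₁ = 36 − 17 = 19, d₂ = 36 − 23 = 13
Mode ≈ 35 + (19/(19+13)) × 5 = 35 + 2.9688 = 37.9688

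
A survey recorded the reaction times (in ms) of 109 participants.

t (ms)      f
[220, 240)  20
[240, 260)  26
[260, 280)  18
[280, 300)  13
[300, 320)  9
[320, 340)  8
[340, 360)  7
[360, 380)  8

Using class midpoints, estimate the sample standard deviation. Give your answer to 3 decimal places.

43.427

Midpoints: 230, 250, 270, 290, 310, 330, 350, 370
n = 109, Σfm = 30570, mean = 280.4587
Σfm² = 8777300
Σf(m − x̄)² = Σfm² − (Σfm)²/n = 8777300 − 30570²/109 = 203677.0642
Sample variance = 203677.0642 / 108 = 1885.8987
Standard deviation = √1885.8987 = 43.4269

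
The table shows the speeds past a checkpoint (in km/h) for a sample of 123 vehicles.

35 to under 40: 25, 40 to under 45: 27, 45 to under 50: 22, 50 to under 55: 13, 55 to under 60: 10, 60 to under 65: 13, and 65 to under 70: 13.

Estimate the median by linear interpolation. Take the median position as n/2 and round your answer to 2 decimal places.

47.16

Cumulative frequencies: 25, 52, 74, 87, 97, 110, 123
n = 123; position = n/2 = 61.5.
This falls in the class 45 to under 50: L = 45, F = 52, f = 22, h = 5.
Median ≈ 45 + ((61.5 − 52) / 22) × 5 = 47.1591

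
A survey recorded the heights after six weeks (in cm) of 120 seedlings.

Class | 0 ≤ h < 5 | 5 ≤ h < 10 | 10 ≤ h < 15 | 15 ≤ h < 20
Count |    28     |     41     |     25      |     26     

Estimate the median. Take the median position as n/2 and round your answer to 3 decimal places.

8.902

Cumulative frequencies: 28, 69, 94, 120
n = 120; position = n/2 = 60.
This falls in the class 5 ≤ h < 10: L = 5, F = 28, f = 41, h = 5.
Median ≈ 5 + ((60 − 28) / 41) × 5 = 8.9024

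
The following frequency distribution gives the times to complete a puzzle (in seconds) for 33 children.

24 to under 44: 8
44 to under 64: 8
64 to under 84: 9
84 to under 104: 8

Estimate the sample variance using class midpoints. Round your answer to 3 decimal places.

503.030

Midpoints: 34, 54, 74, 94
n = 33, Σfm = 2122, mean = 64.3030
Σfm² = 152548
Σf(m − x̄)² = Σfm² − (Σfm)²/n = 152548 − 2122²/33 = 16096.9697
Sample variance = 16096.9697 / 32 = 503.0303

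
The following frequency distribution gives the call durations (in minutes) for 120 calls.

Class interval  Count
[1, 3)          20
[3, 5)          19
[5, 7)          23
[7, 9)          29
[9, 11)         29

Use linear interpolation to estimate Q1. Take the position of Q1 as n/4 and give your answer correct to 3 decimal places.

Cumulative frequencies: 20, 39, 62, 91, 120
n = 120; position = n/4 = 30.
This falls in the class [3, 5): L = 3, F = 20, f = 19, h = 2.
Lower quartile ≈ 3 + ((30 − 20) / 19) × 2 = 4.0526

4.053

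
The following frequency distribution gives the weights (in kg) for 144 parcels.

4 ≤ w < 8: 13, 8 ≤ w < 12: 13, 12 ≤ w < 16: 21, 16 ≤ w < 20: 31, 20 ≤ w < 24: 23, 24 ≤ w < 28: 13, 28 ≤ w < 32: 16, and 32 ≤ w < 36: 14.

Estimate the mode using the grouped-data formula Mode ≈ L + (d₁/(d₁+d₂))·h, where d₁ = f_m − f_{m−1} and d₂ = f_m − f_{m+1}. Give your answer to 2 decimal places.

Modal class: 16 ≤ w < 20 (highest frequency 31).
d₁ = 31 − 21 = 10, d₂ = 31 − 23 = 8
Mode ≈ 16 + (10/(10+8)) × 4 = 16 + 2.2222 = 18.2222

18.22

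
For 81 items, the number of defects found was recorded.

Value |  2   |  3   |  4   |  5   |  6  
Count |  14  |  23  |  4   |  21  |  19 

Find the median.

4

Cumulative frequencies: 14, 37, 41, 62, 81
n = 81, so the median is the value in position (n+1)/2 = 41.
Position 41 falls at value 4.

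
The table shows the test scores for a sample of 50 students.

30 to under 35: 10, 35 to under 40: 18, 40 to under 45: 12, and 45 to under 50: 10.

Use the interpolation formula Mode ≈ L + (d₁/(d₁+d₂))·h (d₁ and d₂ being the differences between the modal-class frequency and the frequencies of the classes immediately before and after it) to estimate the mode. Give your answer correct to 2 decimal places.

Modal class: 35 to under 40 (highest frequency 18).
d₁ = 18 − 10 = 8, d₂ = 18 − 12 = 6
Mode ≈ 35 + (8/(8+6)) × 5 = 35 + 2.8571 = 37.8571

37.86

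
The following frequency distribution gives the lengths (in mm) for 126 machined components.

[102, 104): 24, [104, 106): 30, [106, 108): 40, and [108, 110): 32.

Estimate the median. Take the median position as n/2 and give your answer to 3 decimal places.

106.450

Cumulative frequencies: 24, 54, 94, 126
n = 126; position = n/2 = 63.
This falls in the class [106, 108): L = 106, F = 54, f = 40, h = 2.
Median ≈ 106 + ((63 − 54) / 40) × 2 = 106.4500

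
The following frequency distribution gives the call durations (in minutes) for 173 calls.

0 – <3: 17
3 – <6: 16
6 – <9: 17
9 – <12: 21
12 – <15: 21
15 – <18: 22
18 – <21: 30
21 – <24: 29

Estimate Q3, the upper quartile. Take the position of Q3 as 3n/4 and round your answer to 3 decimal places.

19.575

Cumulative frequencies: 17, 33, 50, 71, 92, 114, 144, 173
n = 173; position = 3n/4 = 129.75.
This falls in the class 18 – <21: L = 18, F = 114, f = 30, h = 3.
Upper quartile ≈ 18 + ((129.75 − 114) / 30) × 3 = 19.5750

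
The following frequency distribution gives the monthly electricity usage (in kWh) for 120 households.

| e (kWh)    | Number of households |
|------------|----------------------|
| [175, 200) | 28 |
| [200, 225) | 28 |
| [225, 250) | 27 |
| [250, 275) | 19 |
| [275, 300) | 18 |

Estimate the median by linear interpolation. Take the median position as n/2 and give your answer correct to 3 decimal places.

228.704

Cumulative frequencies: 28, 56, 83, 102, 120
n = 120; position = n/2 = 60.
This falls in the class [225, 250): L = 225, F = 56, f = 27, h = 25.
Median ≈ 225 + ((60 − 56) / 27) × 25 = 228.7037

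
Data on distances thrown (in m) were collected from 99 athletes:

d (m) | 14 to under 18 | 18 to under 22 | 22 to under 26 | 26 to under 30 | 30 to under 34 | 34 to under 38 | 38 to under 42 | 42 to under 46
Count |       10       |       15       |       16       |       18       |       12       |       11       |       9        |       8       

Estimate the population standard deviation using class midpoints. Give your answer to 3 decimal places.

8.318

Midpoints: 16, 20, 24, 28, 32, 36, 40, 44
n = 99, Σfm = 2840, mean = 28.6869
Σfm² = 88320
Σf(m − x̄)² = Σfm² − (Σfm)²/n = 88320 − 2840²/99 = 6849.2929
Population variance = 6849.2929 / 99 = 69.1848
Standard deviation = √69.1848 = 8.3177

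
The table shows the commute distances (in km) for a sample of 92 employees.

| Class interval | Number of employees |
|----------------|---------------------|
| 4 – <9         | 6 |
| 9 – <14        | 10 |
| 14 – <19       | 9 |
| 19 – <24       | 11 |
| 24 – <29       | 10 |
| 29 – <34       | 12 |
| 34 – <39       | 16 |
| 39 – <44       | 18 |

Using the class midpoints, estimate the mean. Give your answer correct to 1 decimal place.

Midpoints: 6.5, 11.5, 16.5, 21.5, 26.5, 31.5, 36.5, 41.5
Σfm = 6×6.5 + 10×11.5 + 9×16.5 + 11×21.5 + 10×26.5 + 12×31.5 + 16×36.5 + 18×41.5 = 2513
n = Σf = 92
Mean = 2513 / 92 = 27.3152

27.3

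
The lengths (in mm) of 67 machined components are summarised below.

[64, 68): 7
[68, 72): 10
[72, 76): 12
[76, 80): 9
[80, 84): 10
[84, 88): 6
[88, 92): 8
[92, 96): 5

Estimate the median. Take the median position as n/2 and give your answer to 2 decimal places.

Cumulative frequencies: 7, 17, 29, 38, 48, 54, 62, 67
n = 67; position = n/2 = 33.5.
This falls in the class [76, 80): L = 76, F = 29, f = 9, h = 4.
Median ≈ 76 + ((33.5 − 29) / 9) × 4 = 78.0000

78.00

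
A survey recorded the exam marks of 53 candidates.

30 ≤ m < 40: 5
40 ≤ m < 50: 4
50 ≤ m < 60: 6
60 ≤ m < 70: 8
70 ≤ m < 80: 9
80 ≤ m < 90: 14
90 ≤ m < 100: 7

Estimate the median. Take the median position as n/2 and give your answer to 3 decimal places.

73.889

Cumulative frequencies: 5, 9, 15, 23, 32, 46, 53
n = 53; position = n/2 = 26.5.
This falls in the class 70 ≤ m < 80: L = 70, F = 23, f = 9, h = 10.
Median ≈ 70 + ((26.5 − 23) / 9) × 10 = 73.8889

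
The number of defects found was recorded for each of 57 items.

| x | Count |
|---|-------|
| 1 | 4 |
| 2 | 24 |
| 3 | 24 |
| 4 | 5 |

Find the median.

Cumulative frequencies: 4, 28, 52, 57
n = 57, so the median is the value in position (n+1)/2 = 29.
Position 29 falls at value 3.

3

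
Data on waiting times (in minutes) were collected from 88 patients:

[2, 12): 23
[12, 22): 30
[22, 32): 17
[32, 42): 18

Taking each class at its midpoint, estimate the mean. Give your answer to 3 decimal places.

Midpoints: 7, 17, 27, 37
Σfm = 23×7 + 30×17 + 17×27 + 18×37 = 1796
n = Σf = 88
Mean = 1796 / 88 = 20.4091

20.409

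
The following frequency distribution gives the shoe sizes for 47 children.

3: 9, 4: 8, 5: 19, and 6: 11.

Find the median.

Cumulative frequencies: 9, 17, 36, 47
n = 47, so the median is the value in position (n+1)/2 = 24.
Position 24 falls at value 5.

5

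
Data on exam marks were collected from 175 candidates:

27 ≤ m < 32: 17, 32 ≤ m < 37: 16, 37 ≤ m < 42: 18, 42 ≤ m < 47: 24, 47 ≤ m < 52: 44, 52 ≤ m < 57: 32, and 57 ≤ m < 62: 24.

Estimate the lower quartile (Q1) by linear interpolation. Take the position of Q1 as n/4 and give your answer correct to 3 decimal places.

39.986

Cumulative frequencies: 17, 33, 51, 75, 119, 151, 175
n = 175; position = n/4 = 43.75.
This falls in the class 37 ≤ m < 42: L = 37, F = 33, f = 18, h = 5.
Lower quartile ≈ 37 + ((43.75 − 33) / 18) × 5 = 39.9861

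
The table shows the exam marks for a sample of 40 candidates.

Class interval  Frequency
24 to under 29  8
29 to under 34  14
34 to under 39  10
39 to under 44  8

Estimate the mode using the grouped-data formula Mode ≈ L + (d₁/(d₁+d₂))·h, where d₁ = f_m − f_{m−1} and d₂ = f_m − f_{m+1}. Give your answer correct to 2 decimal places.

32.00

Modal class: 29 to under 34 (highest frequency 14).
d₁ = 14 − 8 = 6, d₂ = 14 − 10 = 4
Mode ≈ 29 + (6/(6+4)) × 5 = 29 + 3.0000 = 32.0000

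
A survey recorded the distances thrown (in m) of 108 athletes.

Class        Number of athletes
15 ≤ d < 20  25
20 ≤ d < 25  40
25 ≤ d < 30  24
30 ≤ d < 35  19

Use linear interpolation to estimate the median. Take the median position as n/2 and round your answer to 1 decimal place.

23.6

Cumulative frequencies: 25, 65, 89, 108
n = 108; position = n/2 = 54.
This falls in the class 20 ≤ d < 25: L = 20, F = 25, f = 40, h = 5.
Median ≈ 20 + ((54 − 25) / 40) × 5 = 23.6250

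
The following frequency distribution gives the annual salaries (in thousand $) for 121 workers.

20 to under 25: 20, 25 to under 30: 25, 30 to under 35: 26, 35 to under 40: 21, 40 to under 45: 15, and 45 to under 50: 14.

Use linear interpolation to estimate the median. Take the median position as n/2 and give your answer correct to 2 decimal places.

32.98

Cumulative frequencies: 20, 45, 71, 92, 107, 121
n = 121; position = n/2 = 60.5.
This falls in the class 30 to under 35: L = 30, F = 45, f = 26, h = 5.
Median ≈ 30 + ((60.5 − 45) / 26) × 5 = 32.9808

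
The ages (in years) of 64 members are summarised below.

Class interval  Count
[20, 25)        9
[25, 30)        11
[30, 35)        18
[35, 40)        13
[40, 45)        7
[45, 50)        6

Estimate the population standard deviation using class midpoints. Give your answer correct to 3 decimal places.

Midpoints: 22.5, 27.5, 32.5, 37.5, 42.5, 47.5
n = 64, Σfm = 2160, mean = 33.7500
Σfm² = 76350
Σf(m − x̄)² = Σfm² − (Σfm)²/n = 76350 − 2160²/64 = 3450.0000
Population variance = 3450.0000 / 64 = 53.9062
Standard deviation = √53.9062 = 7.3421

7.342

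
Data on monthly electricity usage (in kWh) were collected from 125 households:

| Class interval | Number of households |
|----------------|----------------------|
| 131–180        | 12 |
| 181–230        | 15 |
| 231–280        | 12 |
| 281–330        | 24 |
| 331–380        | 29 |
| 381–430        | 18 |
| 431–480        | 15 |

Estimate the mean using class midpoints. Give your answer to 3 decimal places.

Midpoints: 155.5, 205.5, 255.5, 305.5, 355.5, 405.5, 455.5
Σfm = 12×155.5 + 15×205.5 + 12×255.5 + 24×305.5 + 29×355.5 + 18×405.5 + 15×455.5 = 39787.5
n = Σf = 125
Mean = 39787.5 / 125 = 318.3000

318.300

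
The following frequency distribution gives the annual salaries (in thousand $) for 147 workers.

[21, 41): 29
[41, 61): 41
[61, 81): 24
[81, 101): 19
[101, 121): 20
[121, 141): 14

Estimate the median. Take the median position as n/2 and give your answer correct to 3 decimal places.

Cumulative frequencies: 29, 70, 94, 113, 133, 147
n = 147; position = n/2 = 73.5.
This falls in the class [61, 81): L = 61, F = 70, f = 24, h = 20.
Median ≈ 61 + ((73.5 − 70) / 24) × 20 = 63.9167

63.917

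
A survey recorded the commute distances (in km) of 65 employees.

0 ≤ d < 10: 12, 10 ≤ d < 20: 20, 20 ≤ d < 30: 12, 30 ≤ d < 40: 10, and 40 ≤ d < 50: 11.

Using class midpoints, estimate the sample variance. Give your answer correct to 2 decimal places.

Midpoints: 5, 15, 25, 35, 45
n = 65, Σfm = 1505, mean = 23.1538
Σfm² = 46825
Σf(m − x̄)² = Σfm² − (Σfm)²/n = 46825 − 1505²/65 = 11978.4615
Sample variance = 11978.4615 / 64 = 187.1635

187.16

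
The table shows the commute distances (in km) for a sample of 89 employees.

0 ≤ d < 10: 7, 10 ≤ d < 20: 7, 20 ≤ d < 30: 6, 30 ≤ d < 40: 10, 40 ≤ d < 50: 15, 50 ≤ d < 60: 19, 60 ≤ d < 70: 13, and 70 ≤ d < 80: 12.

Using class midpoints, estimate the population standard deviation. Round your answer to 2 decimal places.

Midpoints: 5, 15, 25, 35, 45, 55, 65, 75
n = 89, Σfm = 4105, mean = 46.1236
Σfm² = 228025
Σf(m − x̄)² = Σfm² − (Σfm)²/n = 228025 − 4105²/89 = 38687.6404
Population variance = 38687.6404 / 89 = 434.6926
Standard deviation = √434.6926 = 20.8493

20.85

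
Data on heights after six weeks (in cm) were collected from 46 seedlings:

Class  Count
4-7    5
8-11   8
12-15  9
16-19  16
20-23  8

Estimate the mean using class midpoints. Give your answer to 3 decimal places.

Midpoints: 5.5, 9.5, 13.5, 17.5, 21.5
Σfm = 5×5.5 + 8×9.5 + 9×13.5 + 16×17.5 + 8×21.5 = 677
n = Σf = 46
Mean = 677 / 46 = 14.7174

14.717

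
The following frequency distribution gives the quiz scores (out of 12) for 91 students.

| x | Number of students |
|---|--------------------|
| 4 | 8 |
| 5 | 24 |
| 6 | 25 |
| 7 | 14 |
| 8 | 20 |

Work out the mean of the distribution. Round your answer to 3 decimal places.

Values: 4, 5, 6, 7, 8
Σfx = 8×4 + 24×5 + 25×6 + 14×7 + 20×8 = 560
n = Σf = 91
Mean = 560 / 91 = 6.1538

6.154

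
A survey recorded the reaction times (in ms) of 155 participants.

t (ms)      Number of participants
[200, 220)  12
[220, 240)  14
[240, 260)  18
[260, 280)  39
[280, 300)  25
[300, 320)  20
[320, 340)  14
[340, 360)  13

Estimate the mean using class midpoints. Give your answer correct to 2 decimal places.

Midpoints: 210, 230, 250, 270, 290, 310, 330, 350
Σfm = 12×210 + 14×230 + 18×250 + 39×270 + 25×290 + 20×310 + 14×330 + 13×350 = 43390
n = Σf = 155
Mean = 43390 / 155 = 279.9355

279.94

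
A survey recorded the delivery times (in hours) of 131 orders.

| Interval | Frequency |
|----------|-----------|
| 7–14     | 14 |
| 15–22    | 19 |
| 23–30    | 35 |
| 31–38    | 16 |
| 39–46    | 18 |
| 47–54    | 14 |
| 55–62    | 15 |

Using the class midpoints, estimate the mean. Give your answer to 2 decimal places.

33.03

Midpoints: 10.5, 18.5, 26.5, 34.5, 42.5, 50.5, 58.5
Σfm = 14×10.5 + 19×18.5 + 35×26.5 + 16×34.5 + 18×42.5 + 14×50.5 + 15×58.5 = 4327.5
n = Σf = 131
Mean = 4327.5 / 131 = 33.0344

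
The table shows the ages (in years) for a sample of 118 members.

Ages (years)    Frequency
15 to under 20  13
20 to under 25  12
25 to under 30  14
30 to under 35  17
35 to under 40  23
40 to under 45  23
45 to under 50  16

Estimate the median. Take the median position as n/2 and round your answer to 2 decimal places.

35.65

Cumulative frequencies: 13, 25, 39, 56, 79, 102, 118
n = 118; position = n/2 = 59.
This falls in the class 35 to under 40: L = 35, F = 56, f = 23, h = 5.
Median ≈ 35 + ((59 − 56) / 23) × 5 = 35.6522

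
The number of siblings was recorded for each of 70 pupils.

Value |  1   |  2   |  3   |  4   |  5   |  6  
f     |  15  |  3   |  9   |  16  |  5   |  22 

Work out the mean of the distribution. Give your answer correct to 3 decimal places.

Values: 1, 2, 3, 4, 5, 6
Σfx = 15×1 + 3×2 + 9×3 + 16×4 + 5×5 + 22×6 = 269
n = Σf = 70
Mean = 269 / 70 = 3.8429

3.843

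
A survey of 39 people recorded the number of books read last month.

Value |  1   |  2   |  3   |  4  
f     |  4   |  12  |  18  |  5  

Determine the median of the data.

Cumulative frequencies: 4, 16, 34, 39
n = 39, so the median is the value in position (n+1)/2 = 20.
Position 20 falls at value 3.

3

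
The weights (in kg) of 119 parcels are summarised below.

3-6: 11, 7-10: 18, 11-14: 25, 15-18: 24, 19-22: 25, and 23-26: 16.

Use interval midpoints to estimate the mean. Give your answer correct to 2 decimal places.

15.26

Midpoints: 4.5, 8.5, 12.5, 16.5, 20.5, 24.5
Σfm = 11×4.5 + 18×8.5 + 25×12.5 + 24×16.5 + 25×20.5 + 16×24.5 = 1815.5
n = Σf = 119
Mean = 1815.5 / 119 = 15.2563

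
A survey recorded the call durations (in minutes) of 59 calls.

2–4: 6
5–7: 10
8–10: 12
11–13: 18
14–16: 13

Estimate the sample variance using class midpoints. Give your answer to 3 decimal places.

14.865

Midpoints: 3, 6, 9, 12, 15
n = 59, Σfm = 597, mean = 10.1186
Σfm² = 6903
Σf(m − x̄)² = Σfm² − (Σfm)²/n = 6903 − 597²/59 = 862.1695
Sample variance = 862.1695 / 58 = 14.8650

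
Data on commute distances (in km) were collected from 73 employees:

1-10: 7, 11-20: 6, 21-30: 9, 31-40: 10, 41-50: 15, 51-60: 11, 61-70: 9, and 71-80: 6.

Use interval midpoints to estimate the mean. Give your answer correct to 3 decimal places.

41.801

Midpoints: 5.5, 15.5, 25.5, 35.5, 45.5, 55.5, 65.5, 75.5
Σfm = 7×5.5 + 6×15.5 + 9×25.5 + 10×35.5 + 15×45.5 + 11×55.5 + 9×65.5 + 6×75.5 = 3051.5
n = Σf = 73
Mean = 3051.5 / 73 = 41.8014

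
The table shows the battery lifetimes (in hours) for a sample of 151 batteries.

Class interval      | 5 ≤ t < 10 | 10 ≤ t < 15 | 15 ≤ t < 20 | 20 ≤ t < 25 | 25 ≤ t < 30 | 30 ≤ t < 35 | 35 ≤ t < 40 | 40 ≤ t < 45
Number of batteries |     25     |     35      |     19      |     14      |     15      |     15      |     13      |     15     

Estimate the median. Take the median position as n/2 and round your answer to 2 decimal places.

Cumulative frequencies: 25, 60, 79, 93, 108, 123, 136, 151
n = 151; position = n/2 = 75.5.
This falls in the class 15 ≤ t < 20: L = 15, F = 60, f = 19, h = 5.
Median ≈ 15 + ((75.5 − 60) / 19) × 5 = 19.0789

19.08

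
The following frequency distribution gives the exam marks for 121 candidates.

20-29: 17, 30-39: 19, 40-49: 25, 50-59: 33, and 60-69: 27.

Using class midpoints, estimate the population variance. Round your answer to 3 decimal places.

Midpoints: 24.5, 34.5, 44.5, 54.5, 64.5
n = 121, Σfm = 5724.5, mean = 47.3099
Σfm² = 292670.25
Σf(m − x̄)² = Σfm² − (Σfm)²/n = 292670.25 − 5724.5²/121 = 21844.6281
Population variance = 21844.6281 / 121 = 180.5341

180.534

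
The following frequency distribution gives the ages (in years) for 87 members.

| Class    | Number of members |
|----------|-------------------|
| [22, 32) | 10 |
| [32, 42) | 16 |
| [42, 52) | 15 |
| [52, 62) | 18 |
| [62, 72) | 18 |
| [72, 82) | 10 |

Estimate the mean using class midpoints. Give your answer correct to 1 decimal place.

52.5

Midpoints: 27, 37, 47, 57, 67, 77
Σfm = 10×27 + 16×37 + 15×47 + 18×57 + 18×67 + 10×77 = 4569
n = Σf = 87
Mean = 4569 / 87 = 52.5172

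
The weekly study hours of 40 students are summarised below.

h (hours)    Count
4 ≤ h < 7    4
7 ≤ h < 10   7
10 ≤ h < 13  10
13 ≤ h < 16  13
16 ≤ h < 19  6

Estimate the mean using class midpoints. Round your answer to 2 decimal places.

Midpoints: 5.5, 8.5, 11.5, 14.5, 17.5
Σfm = 4×5.5 + 7×8.5 + 10×11.5 + 13×14.5 + 6×17.5 = 490
n = Σf = 40
Mean = 490 / 40 = 12.2500

12.25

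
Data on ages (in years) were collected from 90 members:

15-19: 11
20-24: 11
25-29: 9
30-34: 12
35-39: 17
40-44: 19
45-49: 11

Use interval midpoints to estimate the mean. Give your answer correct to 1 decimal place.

33.3

Midpoints: 17, 22, 27, 32, 37, 42, 47
Σfm = 11×17 + 11×22 + 9×27 + 12×32 + 17×37 + 19×42 + 11×47 = 3000
n = Σf = 90
Mean = 3000 / 90 = 33.3333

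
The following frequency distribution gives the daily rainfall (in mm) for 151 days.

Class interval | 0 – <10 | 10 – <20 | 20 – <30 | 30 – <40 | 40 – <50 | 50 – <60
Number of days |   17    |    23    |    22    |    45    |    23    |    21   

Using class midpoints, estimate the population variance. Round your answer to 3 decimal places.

Midpoints: 5, 15, 25, 35, 45, 55
n = 151, Σfm = 4745, mean = 31.4238
Σfm² = 184575
Σf(m − x̄)² = Σfm² − (Σfm)²/n = 184575 − 4745²/151 = 35468.8742
Population variance = 35468.8742 / 151 = 234.8932

234.893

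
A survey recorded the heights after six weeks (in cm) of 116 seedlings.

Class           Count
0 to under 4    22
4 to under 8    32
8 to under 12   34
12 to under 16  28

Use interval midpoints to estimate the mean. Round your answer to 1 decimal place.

Midpoints: 2, 6, 10, 14
Σfm = 22×2 + 32×6 + 34×10 + 28×14 = 968
n = Σf = 116
Mean = 968 / 116 = 8.3448

8.3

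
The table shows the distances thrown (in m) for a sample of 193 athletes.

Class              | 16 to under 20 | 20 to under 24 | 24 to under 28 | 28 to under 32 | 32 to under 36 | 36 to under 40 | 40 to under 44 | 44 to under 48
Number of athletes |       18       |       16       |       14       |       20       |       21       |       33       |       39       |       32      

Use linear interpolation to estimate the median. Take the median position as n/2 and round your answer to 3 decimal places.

36.909

Cumulative frequencies: 18, 34, 48, 68, 89, 122, 161, 193
n = 193; position = n/2 = 96.5.
This falls in the class 36 to under 40: L = 36, F = 89, f = 33, h = 4.
Median ≈ 36 + ((96.5 − 89) / 33) × 4 = 36.9091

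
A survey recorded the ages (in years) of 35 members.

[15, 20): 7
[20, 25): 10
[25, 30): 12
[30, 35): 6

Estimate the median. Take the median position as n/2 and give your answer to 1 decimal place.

25.2

Cumulative frequencies: 7, 17, 29, 35
n = 35; position = n/2 = 17.5.
This falls in the class [25, 30): L = 25, F = 17, f = 12, h = 5.
Median ≈ 25 + ((17.5 − 17) / 12) × 5 = 25.2083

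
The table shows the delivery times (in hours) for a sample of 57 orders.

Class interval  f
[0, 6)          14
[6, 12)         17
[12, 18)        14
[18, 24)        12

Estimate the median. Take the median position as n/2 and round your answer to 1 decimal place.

11.1

Cumulative frequencies: 14, 31, 45, 57
n = 57; position = n/2 = 28.5.
This falls in the class [6, 12): L = 6, F = 14, f = 17, h = 6.
Median ≈ 6 + ((28.5 − 14) / 17) × 6 = 11.1176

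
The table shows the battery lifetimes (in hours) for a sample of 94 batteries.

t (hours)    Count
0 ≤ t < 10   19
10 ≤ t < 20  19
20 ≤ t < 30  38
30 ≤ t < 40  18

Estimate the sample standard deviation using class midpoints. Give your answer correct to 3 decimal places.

10.203

Midpoints: 5, 15, 25, 35
n = 94, Σfm = 1960, mean = 20.8511
Σfm² = 50550
Σf(m − x̄)² = Σfm² − (Σfm)²/n = 50550 − 1960²/94 = 9681.9149
Sample variance = 9681.9149 / 93 = 104.1066
Standard deviation = √104.1066 = 10.2033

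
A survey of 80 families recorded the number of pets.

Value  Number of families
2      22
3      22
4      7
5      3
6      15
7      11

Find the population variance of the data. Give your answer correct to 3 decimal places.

3.400

Values: 2, 3, 4, 5, 6, 7
n = 80, Σfx = 320, mean = 4.0000
Σfx² = 1552
Σf(x − x̄)² = Σfx² − (Σfx)²/n = 1552 − 320²/80 = 272.0000
Population variance = 272.0000 / 80 = 3.4000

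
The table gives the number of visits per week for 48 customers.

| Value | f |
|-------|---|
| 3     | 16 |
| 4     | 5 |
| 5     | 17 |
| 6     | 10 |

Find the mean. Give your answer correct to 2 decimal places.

Values: 3, 4, 5, 6
Σfx = 16×3 + 5×4 + 17×5 + 10×6 = 213
n = Σf = 48
Mean = 213 / 48 = 4.4375

4.44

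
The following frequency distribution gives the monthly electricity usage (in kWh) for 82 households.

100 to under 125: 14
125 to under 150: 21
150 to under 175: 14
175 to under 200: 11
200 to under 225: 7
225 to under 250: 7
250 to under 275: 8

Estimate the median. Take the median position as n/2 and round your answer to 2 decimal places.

Cumulative frequencies: 14, 35, 49, 60, 67, 74, 82
n = 82; position = n/2 = 41.
This falls in the class 150 to under 175: L = 150, F = 35, f = 14, h = 25.
Median ≈ 150 + ((41 − 35) / 14) × 25 = 160.7143

160.71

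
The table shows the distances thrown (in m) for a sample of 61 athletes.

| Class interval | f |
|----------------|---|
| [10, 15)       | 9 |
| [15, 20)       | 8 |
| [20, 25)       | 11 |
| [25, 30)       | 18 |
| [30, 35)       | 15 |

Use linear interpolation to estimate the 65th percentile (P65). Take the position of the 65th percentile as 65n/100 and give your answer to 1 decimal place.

Cumulative frequencies: 9, 17, 28, 46, 61
n = 61; position = 65n/100 = 39.65.
This falls in the class [25, 30): L = 25, F = 28, f = 18, h = 5.
65th percentile ≈ 25 + ((39.65 − 28) / 18) × 5 = 28.2361

28.2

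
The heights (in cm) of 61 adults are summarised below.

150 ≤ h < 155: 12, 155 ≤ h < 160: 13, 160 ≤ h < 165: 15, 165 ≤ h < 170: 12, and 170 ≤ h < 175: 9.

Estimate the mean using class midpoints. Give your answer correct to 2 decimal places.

161.93

Midpoints: 152.5, 157.5, 162.5, 167.5, 172.5
Σfm = 12×152.5 + 13×157.5 + 15×162.5 + 12×167.5 + 9×172.5 = 9877.5
n = Σf = 61
Mean = 9877.5 / 61 = 161.9262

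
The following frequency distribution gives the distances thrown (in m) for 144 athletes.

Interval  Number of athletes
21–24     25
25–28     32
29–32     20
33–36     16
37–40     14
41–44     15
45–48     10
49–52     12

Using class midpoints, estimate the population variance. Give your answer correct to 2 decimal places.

Midpoints: 22.5, 26.5, 30.5, 34.5, 38.5, 42.5, 46.5, 50.5
n = 144, Σfm = 4820, mean = 33.4722
Σfm² = 172848
Σf(m − x̄)² = Σfm² − (Σfm)²/n = 172848 − 4820²/144 = 11511.8889
Population variance = 11511.8889 / 144 = 79.9437

79.94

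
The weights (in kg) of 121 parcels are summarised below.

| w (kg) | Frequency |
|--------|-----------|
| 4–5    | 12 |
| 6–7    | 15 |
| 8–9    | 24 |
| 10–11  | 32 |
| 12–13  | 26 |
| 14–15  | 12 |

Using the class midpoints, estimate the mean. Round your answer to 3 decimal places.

Midpoints: 4.5, 6.5, 8.5, 10.5, 12.5, 14.5
Σfm = 12×4.5 + 15×6.5 + 24×8.5 + 32×10.5 + 26×12.5 + 12×14.5 = 1190.5
n = Σf = 121
Mean = 1190.5 / 121 = 9.8388

9.839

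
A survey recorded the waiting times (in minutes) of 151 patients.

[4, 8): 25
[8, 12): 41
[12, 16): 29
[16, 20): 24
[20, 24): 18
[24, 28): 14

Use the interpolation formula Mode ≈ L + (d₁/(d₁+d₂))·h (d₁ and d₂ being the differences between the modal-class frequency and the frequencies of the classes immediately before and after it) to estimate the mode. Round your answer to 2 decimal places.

10.29

Modal class: [8, 12) (highest frequency 41).
d₁ = 41 − 25 = 16, d₂ = 41 − 29 = 12
Mode ≈ 8 + (16/(16+12)) × 4 = 8 + 2.2857 = 10.2857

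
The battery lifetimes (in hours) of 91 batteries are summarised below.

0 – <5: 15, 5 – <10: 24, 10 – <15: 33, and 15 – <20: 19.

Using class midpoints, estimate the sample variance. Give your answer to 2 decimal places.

Midpoints: 2.5, 7.5, 12.5, 17.5
n = 91, Σfm = 962.5, mean = 10.5769
Σfm² = 12418.75
Σf(m − x̄)² = Σfm² − (Σfm)²/n = 12418.75 − 962.5²/91 = 2238.4615
Sample variance = 2238.4615 / 90 = 24.8718

24.87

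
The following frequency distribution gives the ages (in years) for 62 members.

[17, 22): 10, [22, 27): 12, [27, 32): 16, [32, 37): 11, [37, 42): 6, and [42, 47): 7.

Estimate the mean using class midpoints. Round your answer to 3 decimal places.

Midpoints: 19.5, 24.5, 29.5, 34.5, 39.5, 44.5
Σfm = 10×19.5 + 12×24.5 + 16×29.5 + 11×34.5 + 6×39.5 + 7×44.5 = 1889
n = Σf = 62
Mean = 1889 / 62 = 30.4677

30.468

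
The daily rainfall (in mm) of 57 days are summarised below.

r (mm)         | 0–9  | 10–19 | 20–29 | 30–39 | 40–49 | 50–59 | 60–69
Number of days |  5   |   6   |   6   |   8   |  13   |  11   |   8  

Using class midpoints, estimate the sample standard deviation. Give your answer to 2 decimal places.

Midpoints: 4.5, 14.5, 24.5, 34.5, 44.5, 54.5, 64.5
n = 57, Σfm = 2226.5, mean = 39.0614
Σfm² = 106184.25
Σf(m − x̄)² = Σfm² − (Σfm)²/n = 106184.25 − 2226.5²/57 = 19214.0351
Sample variance = 19214.0351 / 56 = 343.1078
Standard deviation = √343.1078 = 18.5232

18.52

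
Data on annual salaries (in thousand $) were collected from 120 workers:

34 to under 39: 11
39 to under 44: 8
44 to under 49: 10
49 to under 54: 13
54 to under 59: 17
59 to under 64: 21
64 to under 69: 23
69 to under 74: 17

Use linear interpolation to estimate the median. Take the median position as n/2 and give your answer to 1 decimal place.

Cumulative frequencies: 11, 19, 29, 42, 59, 80, 103, 120
n = 120; position = n/2 = 60.
This falls in the class 59 to under 64: L = 59, F = 59, f = 21, h = 5.
Median ≈ 59 + ((60 − 59) / 21) × 5 = 59.2381

59.2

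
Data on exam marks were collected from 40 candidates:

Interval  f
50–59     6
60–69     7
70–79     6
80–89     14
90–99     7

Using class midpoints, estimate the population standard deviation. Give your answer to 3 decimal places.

13.321

Midpoints: 54.5, 64.5, 74.5, 84.5, 94.5
n = 40, Σfm = 3070, mean = 76.7500
Σfm² = 242720
Σf(m − x̄)² = Σfm² − (Σfm)²/n = 242720 − 3070²/40 = 7097.5000
Population variance = 7097.5000 / 40 = 177.4375
Standard deviation = √177.4375 = 13.3206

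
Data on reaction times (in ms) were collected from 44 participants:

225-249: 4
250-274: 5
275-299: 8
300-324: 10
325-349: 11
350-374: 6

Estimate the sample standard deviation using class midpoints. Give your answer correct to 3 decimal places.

37.720

Midpoints: 237, 262, 287, 312, 337, 362
n = 44, Σfm = 13553, mean = 308.0227
Σfm² = 4235811
Σf(m − x̄)² = Σfm² − (Σfm)²/n = 4235811 − 13553²/44 = 61178.9773
Sample variance = 61178.9773 / 43 = 1422.7669
Standard deviation = √1422.7669 = 37.7196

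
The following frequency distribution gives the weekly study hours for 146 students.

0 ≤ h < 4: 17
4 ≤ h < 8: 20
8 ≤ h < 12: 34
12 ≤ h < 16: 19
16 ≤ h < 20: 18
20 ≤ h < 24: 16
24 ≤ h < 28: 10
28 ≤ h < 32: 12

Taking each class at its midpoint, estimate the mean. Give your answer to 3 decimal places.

Midpoints: 2, 6, 10, 14, 18, 22, 26, 30
Σfm = 17×2 + 20×6 + 34×10 + 19×14 + 18×18 + 16×22 + 10×26 + 12×30 = 2056
n = Σf = 146
Mean = 2056 / 146 = 14.0822

14.082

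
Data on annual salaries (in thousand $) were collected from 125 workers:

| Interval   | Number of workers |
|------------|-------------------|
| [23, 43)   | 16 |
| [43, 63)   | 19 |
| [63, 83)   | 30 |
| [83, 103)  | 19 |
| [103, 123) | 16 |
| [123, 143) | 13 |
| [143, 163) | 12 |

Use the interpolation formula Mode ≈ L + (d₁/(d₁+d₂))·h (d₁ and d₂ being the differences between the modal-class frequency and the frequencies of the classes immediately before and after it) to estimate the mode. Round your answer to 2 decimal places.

73.00

Modal class: [63, 83) (highest frequency 30).
d₁ = 30 − 19 = 11, d₂ = 30 − 19 = 11
Mode ≈ 63 + (11/(11+11)) × 20 = 63 + 10.0000 = 73.0000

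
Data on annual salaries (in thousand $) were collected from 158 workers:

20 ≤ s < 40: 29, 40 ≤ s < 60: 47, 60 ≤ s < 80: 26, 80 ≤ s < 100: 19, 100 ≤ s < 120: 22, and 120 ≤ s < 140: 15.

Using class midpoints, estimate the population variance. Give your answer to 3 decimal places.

Midpoints: 30, 50, 70, 90, 110, 130
n = 158, Σfm = 11120, mean = 70.3797
Σfm² = 944600
Σf(m − x̄)² = Σfm² − (Σfm)²/n = 944600 − 11120²/158 = 161977.2152
Population variance = 161977.2152 / 158 = 1025.1722

1025.172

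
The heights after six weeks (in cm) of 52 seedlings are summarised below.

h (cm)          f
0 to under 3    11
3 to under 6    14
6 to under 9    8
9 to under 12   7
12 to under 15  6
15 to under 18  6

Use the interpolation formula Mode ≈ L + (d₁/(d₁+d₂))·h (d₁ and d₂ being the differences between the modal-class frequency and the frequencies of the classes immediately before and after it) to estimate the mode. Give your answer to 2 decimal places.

Modal class: 3 to under 6 (highest frequency 14).
d₁ = 14 − 11 = 3, d₂ = 14 − 8 = 6
Mode ≈ 3 + (3/(3+6)) × 3 = 3 + 1.0000 = 4.0000

4.00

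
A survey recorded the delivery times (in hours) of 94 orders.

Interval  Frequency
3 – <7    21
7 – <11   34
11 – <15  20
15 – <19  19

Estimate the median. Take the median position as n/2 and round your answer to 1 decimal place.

Cumulative frequencies: 21, 55, 75, 94
n = 94; position = n/2 = 47.
This falls in the class 7 – <11: L = 7, F = 21, f = 34, h = 4.
Median ≈ 7 + ((47 − 21) / 34) × 4 = 10.0588

10.1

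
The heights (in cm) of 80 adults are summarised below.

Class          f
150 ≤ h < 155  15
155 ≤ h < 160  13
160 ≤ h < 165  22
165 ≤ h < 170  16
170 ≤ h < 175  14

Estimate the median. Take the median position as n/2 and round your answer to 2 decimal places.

162.73

Cumulative frequencies: 15, 28, 50, 66, 80
n = 80; position = n/2 = 40.
This falls in the class 160 ≤ h < 165: L = 160, F = 28, f = 22, h = 5.
Median ≈ 160 + ((40 − 28) / 22) × 5 = 162.7273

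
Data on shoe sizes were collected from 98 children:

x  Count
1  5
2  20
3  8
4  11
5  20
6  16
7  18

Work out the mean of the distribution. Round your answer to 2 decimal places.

4.44

Values: 1, 2, 3, 4, 5, 6, 7
Σfx = 5×1 + 20×2 + 8×3 + 11×4 + 20×5 + 16×6 + 18×7 = 435
n = Σf = 98
Mean = 435 / 98 = 4.4388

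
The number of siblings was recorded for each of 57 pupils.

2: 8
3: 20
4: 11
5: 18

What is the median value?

Cumulative frequencies: 8, 28, 39, 57
n = 57, so the median is the value in position (n+1)/2 = 29.
Position 29 falls at value 4.

4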